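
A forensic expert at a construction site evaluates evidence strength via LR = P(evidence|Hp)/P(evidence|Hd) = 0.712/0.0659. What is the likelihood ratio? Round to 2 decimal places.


Likelihood ratio calculation:
LR = P(E|Hp) / P(E|Hd)
LR = 0.712 / 0.0659
LR = 10.80

10.80


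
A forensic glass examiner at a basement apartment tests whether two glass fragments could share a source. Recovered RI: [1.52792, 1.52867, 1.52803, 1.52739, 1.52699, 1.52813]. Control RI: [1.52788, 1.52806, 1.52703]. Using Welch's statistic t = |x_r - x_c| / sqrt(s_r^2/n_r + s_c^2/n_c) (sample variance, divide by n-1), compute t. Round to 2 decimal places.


Welch's t-criterion for glass RI comparison:
Recovered mean = sum / n_r = 9.16713 / 6 = 1.527855
Control mean = sum / n_c = 4.58297 / 3 = 1.5276567
Recovered sample variance s_r^2 = 3.4783e-07
Control sample variance s_c^2 = 3.02633e-07
Welch SE (unpooled) = sqrt(s_r^2/n_r + s_c^2/n_c) = sqrt(5.79717e-08 + 1.00878e-07) = sqrt(1.5885e-07) = 0.00039856
|mean_r - mean_c| = 0.000198333
t = 0.000198333 / 0.00039856 = 0.50

0.50


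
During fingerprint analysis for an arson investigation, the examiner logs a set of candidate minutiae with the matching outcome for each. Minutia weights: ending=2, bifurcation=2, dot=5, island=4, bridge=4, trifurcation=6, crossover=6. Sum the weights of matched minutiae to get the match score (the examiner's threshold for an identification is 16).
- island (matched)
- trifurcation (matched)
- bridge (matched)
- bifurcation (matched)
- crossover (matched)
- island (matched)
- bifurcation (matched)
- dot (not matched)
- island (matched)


Weighted minutiae match score:
  island: matched, +4 (running total 4)
  trifurcation: matched, +6 (running total 10)
  bridge: matched, +4 (running total 14)
  bifurcation: matched, +2 (running total 16)
  crossover: matched, +6 (running total 22)
  island: matched, +4 (running total 26)
  bifurcation: matched, +2 (running total 28)
  dot: not matched, +0
  island: matched, +4 (running total 32)
Total score = 32
Threshold = 16; verdict = identification

32


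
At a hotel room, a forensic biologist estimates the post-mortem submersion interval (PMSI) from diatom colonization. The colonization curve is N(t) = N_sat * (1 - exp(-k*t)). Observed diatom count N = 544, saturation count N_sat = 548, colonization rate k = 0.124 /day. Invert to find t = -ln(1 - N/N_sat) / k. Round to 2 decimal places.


PMSI from diatom colonization curve:
N / N_sat = 544 / 548 = 0.992701
1 - N/N_sat = 0.007299
ln(1 - N/N_sat) = -4.920018
t = -ln(1 - N/N_sat) / k = -(-4.920018) / 0.124 = 39.68 days

39.68


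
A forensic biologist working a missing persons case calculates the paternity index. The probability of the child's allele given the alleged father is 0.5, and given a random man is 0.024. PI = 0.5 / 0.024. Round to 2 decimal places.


Paternity Index calculation:
PI = P(allele|father) / P(allele|random)
PI = 0.5 / 0.024
PI = 20.83

20.83


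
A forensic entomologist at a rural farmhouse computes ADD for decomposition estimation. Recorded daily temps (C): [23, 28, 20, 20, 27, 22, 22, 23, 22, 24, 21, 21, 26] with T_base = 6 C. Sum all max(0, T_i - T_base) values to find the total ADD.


Computing ADD day by day:
Day 1: max(0, 23 - 6) = 17
Day 2: max(0, 28 - 6) = 22
Day 3: max(0, 20 - 6) = 14
Day 4: max(0, 20 - 6) = 14
Day 5: max(0, 27 - 6) = 21
Day 6: max(0, 22 - 6) = 16
Day 7: max(0, 22 - 6) = 16
Day 8: max(0, 23 - 6) = 17
Day 9: max(0, 22 - 6) = 16
Day 10: max(0, 24 - 6) = 18
Day 11: max(0, 21 - 6) = 15
Day 12: max(0, 21 - 6) = 15
Day 13: max(0, 26 - 6) = 20
Total ADD = 221

221


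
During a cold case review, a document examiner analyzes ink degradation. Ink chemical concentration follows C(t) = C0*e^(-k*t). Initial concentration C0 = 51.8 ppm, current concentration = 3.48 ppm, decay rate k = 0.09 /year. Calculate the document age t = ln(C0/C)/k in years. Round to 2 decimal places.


Document age estimation:
C0/C = 51.8 / 3.48 = 14.885057
ln(C0/C) = 2.700358
t = 2.700358 / 0.09 = 30.00 years

30.00


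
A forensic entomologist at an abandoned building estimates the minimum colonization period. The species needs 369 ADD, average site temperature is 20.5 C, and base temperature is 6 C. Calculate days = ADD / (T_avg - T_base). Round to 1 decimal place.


Insect development time:
Effective temperature = avg_temp - T_base = 20.5 - 6 = 14.5 C
Days = ADD / effective_temp = 369 / 14.5 = 25.4 days

25.4


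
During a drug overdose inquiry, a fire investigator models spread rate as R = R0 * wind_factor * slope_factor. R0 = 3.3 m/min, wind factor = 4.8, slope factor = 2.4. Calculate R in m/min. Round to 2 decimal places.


Fire spread rate calculation:
R = R0 * wind_factor * slope_factor
= 3.3 * 4.8 * 2.4
= 15.84 * 2.4
= 38.02 m/min

38.02


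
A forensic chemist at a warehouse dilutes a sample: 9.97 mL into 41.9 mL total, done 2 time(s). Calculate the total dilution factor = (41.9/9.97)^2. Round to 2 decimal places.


Dilution factor calculation:
Single dilution = V_total / V_sample = 41.9 / 9.97 ≈ 4.202608
Number of dilutions = 2
Total DF = (41.9 / 9.97)^2 (full precision, rounded at the end) = 17.66

17.66


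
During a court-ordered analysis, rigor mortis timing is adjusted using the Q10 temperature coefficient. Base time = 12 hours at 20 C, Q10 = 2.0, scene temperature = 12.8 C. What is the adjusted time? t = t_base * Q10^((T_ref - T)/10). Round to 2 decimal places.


Rigor mortis time adjustment:
Exponent = (T_ref - T_actual) / 10 = (20 - 12.8) / 10 = 0.72
Q10 factor = 2.0^0.72 = 1.64718
t_adjusted = 12 * 1.64718 = 19.77 hours

19.77


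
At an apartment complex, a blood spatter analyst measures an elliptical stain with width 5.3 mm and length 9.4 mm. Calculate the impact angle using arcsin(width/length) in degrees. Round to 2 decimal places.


Blood spatter impact angle calculation:
width / length = 5.3 / 9.4 = 0.56383
angle = arcsin(0.56383)
angle = 34.32 degrees

34.32


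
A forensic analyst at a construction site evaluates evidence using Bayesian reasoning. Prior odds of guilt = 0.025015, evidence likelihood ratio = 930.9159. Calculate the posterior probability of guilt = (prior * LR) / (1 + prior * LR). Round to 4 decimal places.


Bayesian evidence evaluation:
Posterior odds = prior_odds * LR = 0.025015 * 930.9159 = 23.28686
Posterior probability = posterior_odds / (1 + posterior_odds)
= 23.28686 / (1 + 23.28686)
= 23.28686 / 24.28686
= 0.9588

0.9588


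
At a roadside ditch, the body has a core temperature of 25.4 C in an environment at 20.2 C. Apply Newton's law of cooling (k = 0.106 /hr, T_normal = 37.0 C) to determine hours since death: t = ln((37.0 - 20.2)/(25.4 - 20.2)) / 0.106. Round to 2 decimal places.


Using Newton's law of cooling:
t = ln((T_normal - T_ambient) / (T_body - T_ambient)) / k
T_normal - T_ambient = 16.8
T_body - T_ambient = 5.2
Ratio = 3.230769
ln(ratio) = 1.17272
t = 1.17272 / 0.106 = 11.06 hours

11.06


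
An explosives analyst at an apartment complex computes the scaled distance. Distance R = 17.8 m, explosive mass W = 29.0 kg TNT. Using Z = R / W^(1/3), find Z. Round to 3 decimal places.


Scaled distance calculation:
W^(1/3) = 29.0^(1/3) = 3.072317
Z = R / W^(1/3) = 17.8 / 3.072317
Z = 5.794 m/kg^(1/3)

5.794


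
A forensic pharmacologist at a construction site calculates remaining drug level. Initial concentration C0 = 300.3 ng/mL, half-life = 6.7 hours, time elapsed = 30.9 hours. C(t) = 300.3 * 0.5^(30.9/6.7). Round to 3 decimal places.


Drug concentration decay:
Number of half-lives = t / t_half = 30.9 / 6.7 = 4.61194
Decay factor = 0.5^4.61194 = 0.04089477
C(t) = 300.3 * 0.04089477 = 12.281 ng/mL

12.281


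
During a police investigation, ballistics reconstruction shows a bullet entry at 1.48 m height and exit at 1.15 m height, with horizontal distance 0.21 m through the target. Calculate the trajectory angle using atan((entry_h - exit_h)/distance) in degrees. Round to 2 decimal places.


Bullet trajectory angle:
Height difference = 1.48 - 1.15 = 0.33 m
angle = atan(0.33 / 0.21)
angle = atan(1.571429)
angle = 57.53 degrees

57.53


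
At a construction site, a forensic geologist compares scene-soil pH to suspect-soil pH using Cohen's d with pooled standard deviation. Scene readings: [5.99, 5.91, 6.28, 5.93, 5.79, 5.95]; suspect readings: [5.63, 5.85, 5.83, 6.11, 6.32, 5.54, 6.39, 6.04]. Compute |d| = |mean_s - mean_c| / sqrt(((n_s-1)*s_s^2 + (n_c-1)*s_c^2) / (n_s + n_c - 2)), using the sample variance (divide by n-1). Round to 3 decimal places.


Pooled-variance Cohen's d for soil pH comparison:
Scene mean = 35.85 / 6 = 5.975
Suspect mean = 47.71 / 8 = 5.96375
Scene sample variance s_s^2 = 0.02687
Suspect sample variance s_c^2 = 0.093941
Pooled variance = ((n_s-1)*s_s^2 + (n_c-1)*s_c^2) / (n_s + n_c - 2) = 0.065995
Pooled SD = sqrt(0.065995) = 0.256895
Mean difference = 0.01125
|d| = |0.01125| / 0.256895 = 0.044

0.044


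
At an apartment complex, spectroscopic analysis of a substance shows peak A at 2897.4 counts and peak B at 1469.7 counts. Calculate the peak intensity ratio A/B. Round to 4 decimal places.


Spectral peak ratio:
Peak A = 2897.4 counts
Peak B = 1469.7 counts
Ratio = 2897.4 / 1469.7 = 1.9714

1.9714


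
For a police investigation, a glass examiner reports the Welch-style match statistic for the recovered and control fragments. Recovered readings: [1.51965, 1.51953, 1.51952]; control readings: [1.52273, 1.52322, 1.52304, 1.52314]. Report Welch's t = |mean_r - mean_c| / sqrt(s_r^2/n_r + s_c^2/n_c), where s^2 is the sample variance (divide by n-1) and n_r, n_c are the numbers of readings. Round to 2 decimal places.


Welch's t-criterion for glass RI comparison:
Recovered mean = sum / n_r = 4.5587 / 3 = 1.5195667
Control mean = sum / n_c = 6.09213 / 4 = 1.5230325
Recovered sample variance s_r^2 = 5.23333e-09
Control sample variance s_c^2 = 4.60917e-08
Welch SE (unpooled) = sqrt(s_r^2/n_r + s_c^2/n_c) = sqrt(1.74444e-09 + 1.15229e-08) = sqrt(1.32673e-08) = 0.000115184
|mean_r - mean_c| = 0.00346583
t = 0.00346583 / 0.000115184 = 30.09

30.09


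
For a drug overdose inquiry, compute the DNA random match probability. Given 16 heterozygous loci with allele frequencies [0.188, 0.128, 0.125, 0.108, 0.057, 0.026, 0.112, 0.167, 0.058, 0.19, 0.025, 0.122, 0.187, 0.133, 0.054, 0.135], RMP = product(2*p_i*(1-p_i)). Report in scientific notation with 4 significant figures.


Computing RMP for 16 loci:
Locus 1: 2 * 0.188 * 0.812 = 0.305312
Locus 2: 2 * 0.128 * 0.872 = 0.223232
Locus 3: 2 * 0.125 * 0.875 = 0.21875
Locus 4: 2 * 0.108 * 0.892 = 0.192672
Locus 5: 2 * 0.057 * 0.943 = 0.107502
Locus 6: 2 * 0.026 * 0.974 = 0.050648
Locus 7: 2 * 0.112 * 0.888 = 0.198912
Locus 8: 2 * 0.167 * 0.833 = 0.278222
Locus 9: 2 * 0.058 * 0.942 = 0.109272
Locus 10: 2 * 0.19 * 0.81 = 0.3078
Locus 11: 2 * 0.025 * 0.975 = 0.04875
Locus 12: 2 * 0.122 * 0.878 = 0.214232
Locus 13: 2 * 0.187 * 0.813 = 0.304062
Locus 14: 2 * 0.133 * 0.867 = 0.230622
Locus 15: 2 * 0.054 * 0.946 = 0.102168
Locus 16: 2 * 0.135 * 0.865 = 0.23355
RMP = 5.087e-13

5.087e-13


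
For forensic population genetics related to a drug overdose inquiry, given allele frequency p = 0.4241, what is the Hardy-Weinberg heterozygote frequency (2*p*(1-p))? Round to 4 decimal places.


Hardy-Weinberg heterozygote frequency:
q = 1 - p = 1 - 0.4241 = 0.5759
2pq = 2 * 0.4241 * 0.5759 = 0.4885

0.4885


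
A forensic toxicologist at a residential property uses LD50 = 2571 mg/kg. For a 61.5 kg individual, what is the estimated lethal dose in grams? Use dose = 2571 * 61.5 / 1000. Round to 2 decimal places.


Lethal dose calculation:
Lethal dose = LD50 * body_weight / 1000
= 2571 * 61.5 / 1000
= 158116.5 / 1000
= 158.12 g

158.12


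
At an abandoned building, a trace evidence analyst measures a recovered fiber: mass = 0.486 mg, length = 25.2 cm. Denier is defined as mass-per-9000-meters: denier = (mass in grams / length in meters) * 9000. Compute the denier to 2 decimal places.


Denier calculation:
Mass in grams = 0.486 mg / 1000 = 0.000486 g
Length in meters = 25.2 cm / 100 = 0.252 m
Linear density = mass / length = 0.000486 / 0.252 = 0.00192857 g/m
Denier = (g/m) * 9000 = 0.00192857 * 9000 = 17.36

17.36


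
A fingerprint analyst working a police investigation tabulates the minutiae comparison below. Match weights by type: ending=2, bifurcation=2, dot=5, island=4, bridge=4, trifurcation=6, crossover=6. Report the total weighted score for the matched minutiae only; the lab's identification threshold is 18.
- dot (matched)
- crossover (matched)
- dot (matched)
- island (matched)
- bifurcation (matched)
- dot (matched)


Weighted minutiae match score:
  dot: matched, +5 (running total 5)
  crossover: matched, +6 (running total 11)
  dot: matched, +5 (running total 16)
  island: matched, +4 (running total 20)
  bifurcation: matched, +2 (running total 22)
  dot: matched, +5 (running total 27)
Total score = 27
Threshold = 18; verdict = identification

27


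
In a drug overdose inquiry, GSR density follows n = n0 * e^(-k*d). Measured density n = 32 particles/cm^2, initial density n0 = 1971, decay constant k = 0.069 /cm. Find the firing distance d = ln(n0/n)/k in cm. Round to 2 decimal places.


GSR distance calculation:
n0/n = 1971 / 32 = 61.59375
ln(n0/n) = 4.12056
d = 4.12056 / 0.069 = 59.72 cm

59.72


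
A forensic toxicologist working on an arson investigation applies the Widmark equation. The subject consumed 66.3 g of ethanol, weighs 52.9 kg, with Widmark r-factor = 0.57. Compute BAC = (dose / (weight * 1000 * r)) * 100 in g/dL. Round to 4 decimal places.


Applying the Widmark formula:
BAC = (dose_g / (body_wt * 1000 * r)) * 100
Denominator = 52.9 * 1000 * 0.57 = 30153
BAC = (66.3 / 30153) * 100
BAC = 0.2199 g/dL

0.2199


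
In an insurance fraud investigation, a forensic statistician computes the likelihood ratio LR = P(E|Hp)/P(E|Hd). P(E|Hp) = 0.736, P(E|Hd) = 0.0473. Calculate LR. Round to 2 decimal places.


Likelihood ratio calculation:
LR = P(E|Hp) / P(E|Hd)
LR = 0.736 / 0.0473
LR = 15.56

15.56


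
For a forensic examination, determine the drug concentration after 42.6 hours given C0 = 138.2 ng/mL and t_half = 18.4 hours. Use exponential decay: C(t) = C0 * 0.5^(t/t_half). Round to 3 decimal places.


Drug concentration decay:
Number of half-lives = t / t_half = 42.6 / 18.4 = 2.315217
Decay factor = 0.5^2.315217 = 0.20093252
C(t) = 138.2 * 0.20093252 = 27.769 ng/mL

27.769


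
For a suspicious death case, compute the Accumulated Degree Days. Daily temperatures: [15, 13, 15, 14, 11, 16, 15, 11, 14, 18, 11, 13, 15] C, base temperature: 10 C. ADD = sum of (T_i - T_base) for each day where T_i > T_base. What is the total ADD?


Computing ADD day by day:
Day 1: max(0, 15 - 10) = 5
Day 2: max(0, 13 - 10) = 3
Day 3: max(0, 15 - 10) = 5
Day 4: max(0, 14 - 10) = 4
Day 5: max(0, 11 - 10) = 1
Day 6: max(0, 16 - 10) = 6
Day 7: max(0, 15 - 10) = 5
Day 8: max(0, 11 - 10) = 1
Day 9: max(0, 14 - 10) = 4
Day 10: max(0, 18 - 10) = 8
Day 11: max(0, 11 - 10) = 1
Day 12: max(0, 13 - 10) = 3
Day 13: max(0, 15 - 10) = 5
Total ADD = 51

51


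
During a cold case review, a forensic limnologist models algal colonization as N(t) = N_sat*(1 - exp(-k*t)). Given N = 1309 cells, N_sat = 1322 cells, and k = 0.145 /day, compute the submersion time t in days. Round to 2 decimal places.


PMSI from diatom colonization curve:
N / N_sat = 1309 / 1322 = 0.990166
1 - N/N_sat = 0.009834
ln(1 - N/N_sat) = -4.62191
t = -ln(1 - N/N_sat) / k = -(-4.62191) / 0.145 = 31.88 days

31.88


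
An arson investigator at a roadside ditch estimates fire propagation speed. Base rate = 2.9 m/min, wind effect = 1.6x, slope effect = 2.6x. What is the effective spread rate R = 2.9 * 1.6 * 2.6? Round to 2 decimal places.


Fire spread rate calculation:
R = R0 * wind_factor * slope_factor
= 2.9 * 1.6 * 2.6
= 4.64 * 2.6
= 12.06 m/min

12.06


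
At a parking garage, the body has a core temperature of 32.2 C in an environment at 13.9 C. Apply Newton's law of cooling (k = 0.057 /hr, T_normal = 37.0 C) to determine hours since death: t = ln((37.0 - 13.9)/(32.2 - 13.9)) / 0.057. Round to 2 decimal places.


Using Newton's law of cooling:
t = ln((T_normal - T_ambient) / (T_body - T_ambient)) / k
T_normal - T_ambient = 23.1
T_body - T_ambient = 18.3
Ratio = 1.262295
ln(ratio) = 0.232931
t = 0.232931 / 0.057 = 4.09 hours

4.09


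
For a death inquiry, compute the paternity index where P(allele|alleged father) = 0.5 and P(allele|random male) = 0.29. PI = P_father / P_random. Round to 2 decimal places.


Paternity Index calculation:
PI = P(allele|father) / P(allele|random)
PI = 0.5 / 0.29
PI = 1.72

1.72


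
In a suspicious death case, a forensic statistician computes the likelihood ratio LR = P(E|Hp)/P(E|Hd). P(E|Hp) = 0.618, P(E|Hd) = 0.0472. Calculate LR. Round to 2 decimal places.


Likelihood ratio calculation:
LR = P(E|Hp) / P(E|Hd)
LR = 0.618 / 0.0472
LR = 13.09

13.09


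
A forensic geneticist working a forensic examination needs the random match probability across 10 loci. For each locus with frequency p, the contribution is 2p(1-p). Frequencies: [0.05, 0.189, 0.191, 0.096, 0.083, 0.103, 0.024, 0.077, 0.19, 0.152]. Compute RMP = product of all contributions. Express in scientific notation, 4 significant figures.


Computing RMP for 10 loci:
Locus 1: 2 * 0.05 * 0.95 = 0.095
Locus 2: 2 * 0.189 * 0.811 = 0.306558
Locus 3: 2 * 0.191 * 0.809 = 0.309038
Locus 4: 2 * 0.096 * 0.904 = 0.173568
Locus 5: 2 * 0.083 * 0.917 = 0.152222
Locus 6: 2 * 0.103 * 0.897 = 0.184782
Locus 7: 2 * 0.024 * 0.976 = 0.046848
Locus 8: 2 * 0.077 * 0.923 = 0.142142
Locus 9: 2 * 0.19 * 0.81 = 0.3078
Locus 10: 2 * 0.152 * 0.848 = 0.257792
RMP = 2.322e-08

2.322e-08


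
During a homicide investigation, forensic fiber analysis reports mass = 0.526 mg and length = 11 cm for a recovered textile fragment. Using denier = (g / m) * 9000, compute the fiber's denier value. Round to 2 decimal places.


Denier calculation:
Mass in grams = 0.526 mg / 1000 = 0.000526 g
Length in meters = 11 cm / 100 = 0.11 m
Linear density = mass / length = 0.000526 / 0.11 = 0.00478182 g/m
Denier = (g/m) * 9000 = 0.00478182 * 9000 = 43.04

43.04


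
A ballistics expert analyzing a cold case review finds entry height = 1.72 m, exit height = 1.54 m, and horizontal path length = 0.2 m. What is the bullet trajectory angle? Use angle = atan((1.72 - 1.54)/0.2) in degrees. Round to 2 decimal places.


Bullet trajectory angle:
Height difference = 1.72 - 1.54 = 0.18 m
angle = atan(0.18 / 0.2)
angle = atan(0.9)
angle = 41.99 degrees

41.99


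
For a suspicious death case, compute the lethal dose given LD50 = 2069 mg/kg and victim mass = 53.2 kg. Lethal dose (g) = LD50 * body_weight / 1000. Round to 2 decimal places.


Lethal dose calculation:
Lethal dose = LD50 * body_weight / 1000
= 2069 * 53.2 / 1000
= 110070.8 / 1000
= 110.07 g

110.07


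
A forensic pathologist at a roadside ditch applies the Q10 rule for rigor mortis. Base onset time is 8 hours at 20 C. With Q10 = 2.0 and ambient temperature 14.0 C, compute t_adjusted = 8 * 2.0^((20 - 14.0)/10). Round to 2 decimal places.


Rigor mortis time adjustment:
Exponent = (T_ref - T_actual) / 10 = (20 - 14.0) / 10 = 0.6
Q10 factor = 2.0^0.6 = 1.51572
t_adjusted = 8 * 1.51572 = 12.13 hours

12.13


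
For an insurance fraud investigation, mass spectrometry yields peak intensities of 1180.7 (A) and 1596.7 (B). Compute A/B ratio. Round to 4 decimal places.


Spectral peak ratio:
Peak A = 1180.7 counts
Peak B = 1596.7 counts
Ratio = 1180.7 / 1596.7 = 0.7395

0.7395


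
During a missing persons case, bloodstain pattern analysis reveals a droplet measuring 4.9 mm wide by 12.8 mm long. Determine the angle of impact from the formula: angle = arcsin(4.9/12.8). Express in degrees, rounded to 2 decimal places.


Blood spatter impact angle calculation:
width / length = 4.9 / 12.8 = 0.382812
angle = arcsin(0.382812)
angle = 22.51 degrees

22.51


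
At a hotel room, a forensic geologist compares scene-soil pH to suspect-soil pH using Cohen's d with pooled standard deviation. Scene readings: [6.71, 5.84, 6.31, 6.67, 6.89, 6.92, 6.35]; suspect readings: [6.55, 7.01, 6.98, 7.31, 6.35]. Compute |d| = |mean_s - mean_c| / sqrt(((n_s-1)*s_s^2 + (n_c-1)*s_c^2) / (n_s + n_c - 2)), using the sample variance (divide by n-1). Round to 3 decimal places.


Pooled-variance Cohen's d for soil pH comparison:
Scene mean = 45.69 / 7 = 6.527143
Suspect mean = 34.2 / 5 = 6.84
Scene sample variance s_s^2 = 0.148424
Suspect sample variance s_c^2 = 0.1484
Pooled variance = ((n_s-1)*s_s^2 + (n_c-1)*s_c^2) / (n_s + n_c - 2) = 0.148414
Pooled SD = sqrt(0.148414) = 0.385245
Mean difference = -0.312857
|d| = |-0.312857| / 0.385245 = 0.812

0.812


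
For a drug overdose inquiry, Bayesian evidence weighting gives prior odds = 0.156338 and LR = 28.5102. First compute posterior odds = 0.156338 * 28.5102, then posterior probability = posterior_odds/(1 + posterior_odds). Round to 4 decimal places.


Bayesian evidence evaluation:
Posterior odds = prior_odds * LR = 0.156338 * 28.5102 = 4.457228
Posterior probability = posterior_odds / (1 + posterior_odds)
= 4.457228 / (1 + 4.457228)
= 4.457228 / 5.457228
= 0.8168

0.8168


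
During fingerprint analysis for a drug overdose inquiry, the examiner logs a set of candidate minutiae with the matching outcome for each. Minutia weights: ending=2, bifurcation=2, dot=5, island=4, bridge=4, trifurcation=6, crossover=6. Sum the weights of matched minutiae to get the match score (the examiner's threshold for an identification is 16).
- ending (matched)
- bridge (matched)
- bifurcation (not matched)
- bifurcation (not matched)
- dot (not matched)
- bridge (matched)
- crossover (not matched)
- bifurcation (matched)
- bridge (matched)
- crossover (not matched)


Weighted minutiae match score:
  ending: matched, +2 (running total 2)
  bridge: matched, +4 (running total 6)
  bifurcation: not matched, +0
  bifurcation: not matched, +0
  dot: not matched, +0
  bridge: matched, +4 (running total 10)
  crossover: not matched, +0
  bifurcation: matched, +2 (running total 12)
  bridge: matched, +4 (running total 16)
  crossover: not matched, +0
Total score = 16
Threshold = 16; verdict = identification

16


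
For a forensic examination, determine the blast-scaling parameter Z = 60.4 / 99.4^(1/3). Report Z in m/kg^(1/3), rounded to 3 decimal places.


Scaled distance calculation:
W^(1/3) = 99.4^(1/3) = 4.632287
Z = R / W^(1/3) = 60.4 / 4.632287
Z = 13.039 m/kg^(1/3)

13.039


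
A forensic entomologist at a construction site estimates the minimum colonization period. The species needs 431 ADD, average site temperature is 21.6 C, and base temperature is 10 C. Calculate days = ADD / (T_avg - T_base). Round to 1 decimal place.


Insect development time:
Effective temperature = avg_temp - T_base = 21.6 - 10 = 11.6 C
Days = ADD / effective_temp = 431 / 11.6 = 37.2 days

37.2


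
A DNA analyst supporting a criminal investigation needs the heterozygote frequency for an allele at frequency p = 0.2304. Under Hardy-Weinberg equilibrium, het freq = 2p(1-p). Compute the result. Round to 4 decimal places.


Hardy-Weinberg heterozygote frequency:
q = 1 - p = 1 - 0.2304 = 0.7696
2pq = 2 * 0.2304 * 0.7696 = 0.3546

0.3546


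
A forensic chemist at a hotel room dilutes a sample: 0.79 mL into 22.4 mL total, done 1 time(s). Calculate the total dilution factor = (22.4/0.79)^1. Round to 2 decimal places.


Dilution factor calculation:
Single dilution = V_total / V_sample = 22.4 / 0.79 ≈ 28.35443
Number of dilutions = 1
Total DF = (22.4 / 0.79)^1 (full precision, rounded at the end) = 28.35

28.35


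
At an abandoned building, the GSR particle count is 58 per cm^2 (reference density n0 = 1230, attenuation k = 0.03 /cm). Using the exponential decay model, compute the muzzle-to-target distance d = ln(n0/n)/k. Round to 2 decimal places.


GSR distance calculation:
n0/n = 1230 / 58 = 21.206897
ln(n0/n) = 3.054326
d = 3.054326 / 0.03 = 101.81 cm

101.81


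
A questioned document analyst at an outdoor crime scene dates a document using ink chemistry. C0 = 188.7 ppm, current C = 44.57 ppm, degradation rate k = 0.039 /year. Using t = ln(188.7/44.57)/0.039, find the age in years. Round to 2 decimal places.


Document age estimation:
C0/C = 188.7 / 44.57 = 4.23379
ln(C0/C) = 1.443098
t = 1.443098 / 0.039 = 37.00 years

37.00


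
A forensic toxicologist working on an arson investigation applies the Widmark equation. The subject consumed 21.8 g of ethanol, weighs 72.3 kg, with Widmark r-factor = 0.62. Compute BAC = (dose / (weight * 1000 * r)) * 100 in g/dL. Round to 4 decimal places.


Applying the Widmark formula:
BAC = (dose_g / (body_wt * 1000 * r)) * 100
Denominator = 72.3 * 1000 * 0.62 = 44826
BAC = (21.8 / 44826) * 100
BAC = 0.0486 g/dL

0.0486


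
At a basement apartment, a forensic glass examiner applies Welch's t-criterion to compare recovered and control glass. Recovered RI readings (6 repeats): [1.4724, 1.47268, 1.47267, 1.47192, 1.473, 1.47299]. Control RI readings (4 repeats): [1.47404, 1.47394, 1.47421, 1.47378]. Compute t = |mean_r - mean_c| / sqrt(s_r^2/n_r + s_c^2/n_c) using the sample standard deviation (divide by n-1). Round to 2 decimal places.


Welch's t-criterion for glass RI comparison:
Recovered mean = sum / n_r = 8.83566 / 6 = 1.47261
Control mean = sum / n_c = 5.89597 / 4 = 1.4739925
Recovered sample variance s_r^2 = 1.6504e-07
Control sample variance s_c^2 = 3.24917e-08
Welch SE (unpooled) = sqrt(s_r^2/n_r + s_c^2/n_c) = sqrt(2.75067e-08 + 8.12292e-09) = sqrt(3.56296e-08) = 0.000188758
|mean_r - mean_c| = 0.0013825
t = 0.0013825 / 0.000188758 = 7.32

7.32


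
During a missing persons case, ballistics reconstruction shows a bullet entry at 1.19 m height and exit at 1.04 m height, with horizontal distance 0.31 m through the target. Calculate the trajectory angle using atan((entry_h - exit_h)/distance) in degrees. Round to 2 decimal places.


Bullet trajectory angle:
Height difference = 1.19 - 1.04 = 0.15 m
angle = atan(0.15 / 0.31)
angle = atan(0.483871)
angle = 25.82 degrees

25.82


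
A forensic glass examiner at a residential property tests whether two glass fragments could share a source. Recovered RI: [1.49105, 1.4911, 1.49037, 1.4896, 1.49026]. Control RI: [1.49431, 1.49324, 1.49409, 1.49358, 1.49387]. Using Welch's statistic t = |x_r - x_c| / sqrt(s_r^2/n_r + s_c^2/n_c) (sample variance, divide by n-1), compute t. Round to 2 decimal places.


Welch's t-criterion for glass RI comparison:
Recovered mean = sum / n_r = 7.45238 / 5 = 1.490476
Control mean = sum / n_c = 7.46909 / 5 = 1.493818
Recovered sample variance s_r^2 = 3.8603e-07
Control sample variance s_c^2 = 1.7737e-07
Welch SE (unpooled) = sqrt(s_r^2/n_r + s_c^2/n_c) = sqrt(7.7206e-08 + 3.5474e-08) = sqrt(1.1268e-07) = 0.000335678
|mean_r - mean_c| = 0.003342
t = 0.003342 / 0.000335678 = 9.96

9.96


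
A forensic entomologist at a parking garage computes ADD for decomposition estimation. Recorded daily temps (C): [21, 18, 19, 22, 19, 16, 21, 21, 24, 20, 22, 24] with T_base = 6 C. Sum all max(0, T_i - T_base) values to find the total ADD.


Computing ADD day by day:
Day 1: max(0, 21 - 6) = 15
Day 2: max(0, 18 - 6) = 12
Day 3: max(0, 19 - 6) = 13
Day 4: max(0, 22 - 6) = 16
Day 5: max(0, 19 - 6) = 13
Day 6: max(0, 16 - 6) = 10
Day 7: max(0, 21 - 6) = 15
Day 8: max(0, 21 - 6) = 15
Day 9: max(0, 24 - 6) = 18
Day 10: max(0, 20 - 6) = 14
Day 11: max(0, 22 - 6) = 16
Day 12: max(0, 24 - 6) = 18
Total ADD = 175

175


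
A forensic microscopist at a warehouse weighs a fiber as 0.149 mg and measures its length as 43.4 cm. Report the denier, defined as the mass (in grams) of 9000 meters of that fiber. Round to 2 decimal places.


Denier calculation:
Mass in grams = 0.149 mg / 1000 = 0.000149 g
Length in meters = 43.4 cm / 100 = 0.434 m
Linear density = mass / length = 0.000149 / 0.434 = 0.00034332 g/m
Denier = (g/m) * 9000 = 0.00034332 * 9000 = 3.09

3.09


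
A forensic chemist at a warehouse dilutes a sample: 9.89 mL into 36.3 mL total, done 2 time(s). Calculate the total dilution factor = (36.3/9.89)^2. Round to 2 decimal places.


Dilution factor calculation:
Single dilution = V_total / V_sample = 36.3 / 9.89 ≈ 3.670374
Number of dilutions = 2
Total DF = (36.3 / 9.89)^2 (full precision, rounded at the end) = 13.47

13.47


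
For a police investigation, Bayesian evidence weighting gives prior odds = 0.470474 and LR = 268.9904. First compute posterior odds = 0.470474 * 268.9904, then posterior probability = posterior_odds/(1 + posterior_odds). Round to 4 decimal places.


Bayesian evidence evaluation:
Posterior odds = prior_odds * LR = 0.470474 * 268.9904 = 126.553
Posterior probability = posterior_odds / (1 + posterior_odds)
= 126.553 / (1 + 126.553)
= 126.553 / 127.553
= 0.9922

0.9922


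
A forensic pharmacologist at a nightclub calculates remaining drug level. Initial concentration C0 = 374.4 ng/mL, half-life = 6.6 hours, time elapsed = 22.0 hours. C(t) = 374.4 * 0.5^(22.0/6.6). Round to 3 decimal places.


Drug concentration decay:
Number of half-lives = t / t_half = 22.0 / 6.6 = 3.333333
Decay factor = 0.5^3.333333 = 0.09921259
C(t) = 374.4 * 0.09921259 = 37.145 ng/mL

37.145


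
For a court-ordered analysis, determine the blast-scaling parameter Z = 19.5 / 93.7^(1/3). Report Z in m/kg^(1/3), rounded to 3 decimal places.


Scaled distance calculation:
W^(1/3) = 93.7^(1/3) = 4.541994
Z = R / W^(1/3) = 19.5 / 4.541994
Z = 4.293 m/kg^(1/3)

4.293


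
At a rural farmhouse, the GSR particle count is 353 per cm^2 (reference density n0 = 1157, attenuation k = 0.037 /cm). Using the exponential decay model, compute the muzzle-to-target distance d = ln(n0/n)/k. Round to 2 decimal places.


GSR distance calculation:
n0/n = 1157 / 353 = 3.27762
ln(n0/n) = 1.187118
d = 1.187118 / 0.037 = 32.08 cm

32.08


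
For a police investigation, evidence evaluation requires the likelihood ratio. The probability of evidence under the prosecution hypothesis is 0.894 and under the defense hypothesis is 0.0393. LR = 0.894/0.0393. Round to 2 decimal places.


Likelihood ratio calculation:
LR = P(E|Hp) / P(E|Hd)
LR = 0.894 / 0.0393
LR = 22.75

22.75


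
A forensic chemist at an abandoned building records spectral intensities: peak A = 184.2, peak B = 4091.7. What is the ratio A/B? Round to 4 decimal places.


Spectral peak ratio:
Peak A = 184.2 counts
Peak B = 4091.7 counts
Ratio = 184.2 / 4091.7 = 0.0450

0.0450


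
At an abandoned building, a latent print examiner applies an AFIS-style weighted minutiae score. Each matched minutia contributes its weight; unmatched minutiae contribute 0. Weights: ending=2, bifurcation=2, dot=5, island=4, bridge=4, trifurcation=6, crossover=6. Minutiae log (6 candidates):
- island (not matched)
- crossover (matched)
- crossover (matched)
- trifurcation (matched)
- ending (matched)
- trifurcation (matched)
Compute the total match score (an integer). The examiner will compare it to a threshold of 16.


Weighted minutiae match score:
  island: not matched, +0
  crossover: matched, +6 (running total 6)
  crossover: matched, +6 (running total 12)
  trifurcation: matched, +6 (running total 18)
  ending: matched, +2 (running total 20)
  trifurcation: matched, +6 (running total 26)
Total score = 26
Threshold = 16; verdict = identification

26


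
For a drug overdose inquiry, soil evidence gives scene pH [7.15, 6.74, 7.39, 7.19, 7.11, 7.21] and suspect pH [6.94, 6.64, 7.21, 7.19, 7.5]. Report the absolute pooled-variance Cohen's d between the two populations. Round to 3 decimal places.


Pooled-variance Cohen's d for soil pH comparison:
Scene mean = 42.79 / 6 = 7.131667
Suspect mean = 35.48 / 5 = 7.096
Scene sample variance s_s^2 = 0.046097
Suspect sample variance s_c^2 = 0.10433
Pooled variance = ((n_s-1)*s_s^2 + (n_c-1)*s_c^2) / (n_s + n_c - 2) = 0.071978
Pooled SD = sqrt(0.071978) = 0.268287
Mean difference = 0.035667
|d| = |0.035667| / 0.268287 = 0.133

0.133


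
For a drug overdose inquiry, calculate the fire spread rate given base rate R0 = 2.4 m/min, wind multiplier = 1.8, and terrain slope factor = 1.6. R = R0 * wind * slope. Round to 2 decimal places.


Fire spread rate calculation:
R = R0 * wind_factor * slope_factor
= 2.4 * 1.8 * 1.6
= 4.32 * 1.6
= 6.91 m/min

6.91


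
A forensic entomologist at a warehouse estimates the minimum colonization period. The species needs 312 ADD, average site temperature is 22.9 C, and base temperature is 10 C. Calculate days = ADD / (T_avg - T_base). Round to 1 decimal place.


Insect development time:
Effective temperature = avg_temp - T_base = 22.9 - 10 = 12.9 C
Days = ADD / effective_temp = 312 / 12.9 = 24.2 days

24.2


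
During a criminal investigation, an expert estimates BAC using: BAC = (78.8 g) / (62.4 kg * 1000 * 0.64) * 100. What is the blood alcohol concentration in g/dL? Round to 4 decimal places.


Applying the Widmark formula:
BAC = (dose_g / (body_wt * 1000 * r)) * 100
Denominator = 62.4 * 1000 * 0.64 = 39936
BAC = (78.8 / 39936) * 100
BAC = 0.1973 g/dL

0.1973


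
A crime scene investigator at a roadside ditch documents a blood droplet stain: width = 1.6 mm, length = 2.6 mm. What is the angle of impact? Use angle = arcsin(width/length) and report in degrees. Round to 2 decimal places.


Blood spatter impact angle calculation:
width / length = 1.6 / 2.6 = 0.615385
angle = arcsin(0.615385)
angle = 37.98 degrees

37.98


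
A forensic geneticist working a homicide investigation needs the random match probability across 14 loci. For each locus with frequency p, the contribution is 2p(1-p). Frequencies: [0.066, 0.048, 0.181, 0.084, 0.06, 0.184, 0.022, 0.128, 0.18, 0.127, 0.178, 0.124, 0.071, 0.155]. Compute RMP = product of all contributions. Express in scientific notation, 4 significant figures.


Computing RMP for 14 loci:
Locus 1: 2 * 0.066 * 0.934 = 0.123288
Locus 2: 2 * 0.048 * 0.952 = 0.091392
Locus 3: 2 * 0.181 * 0.819 = 0.296478
Locus 4: 2 * 0.084 * 0.916 = 0.153888
Locus 5: 2 * 0.06 * 0.94 = 0.1128
Locus 6: 2 * 0.184 * 0.816 = 0.300288
Locus 7: 2 * 0.022 * 0.978 = 0.043032
Locus 8: 2 * 0.128 * 0.872 = 0.223232
Locus 9: 2 * 0.18 * 0.82 = 0.2952
Locus 10: 2 * 0.127 * 0.873 = 0.221742
Locus 11: 2 * 0.178 * 0.822 = 0.292632
Locus 12: 2 * 0.124 * 0.876 = 0.217248
Locus 13: 2 * 0.071 * 0.929 = 0.131918
Locus 14: 2 * 0.155 * 0.845 = 0.26195
RMP = 2.405e-11

2.405e-11


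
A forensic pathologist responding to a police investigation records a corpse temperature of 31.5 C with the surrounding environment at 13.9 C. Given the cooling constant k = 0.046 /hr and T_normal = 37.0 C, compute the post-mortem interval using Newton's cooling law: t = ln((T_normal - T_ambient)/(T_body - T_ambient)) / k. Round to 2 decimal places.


Using Newton's law of cooling:
t = ln((T_normal - T_ambient) / (T_body - T_ambient)) / k
T_normal - T_ambient = 23.1
T_body - T_ambient = 17.6
Ratio = 1.3125
ln(ratio) = 0.271934
t = 0.271934 / 0.046 = 5.91 hours

5.91


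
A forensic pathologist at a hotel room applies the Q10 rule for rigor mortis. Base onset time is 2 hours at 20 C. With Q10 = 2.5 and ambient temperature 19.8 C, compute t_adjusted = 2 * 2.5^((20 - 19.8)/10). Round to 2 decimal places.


Rigor mortis time adjustment:
Exponent = (T_ref - T_actual) / 10 = (20 - 19.8) / 10 = 0.02
Q10 factor = 2.5^0.02 = 1.01849
t_adjusted = 2 * 1.01849 = 2.04 hours

2.04


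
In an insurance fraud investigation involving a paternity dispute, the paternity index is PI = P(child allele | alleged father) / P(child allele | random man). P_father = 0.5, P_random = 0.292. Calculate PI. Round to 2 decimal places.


Paternity Index calculation:
PI = P(allele|father) / P(allele|random)
PI = 0.5 / 0.292
PI = 1.71

1.71


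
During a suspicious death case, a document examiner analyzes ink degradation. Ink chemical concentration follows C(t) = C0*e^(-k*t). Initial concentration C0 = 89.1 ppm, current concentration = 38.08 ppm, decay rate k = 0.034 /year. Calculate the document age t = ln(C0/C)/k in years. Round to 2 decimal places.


Document age estimation:
C0/C = 89.1 / 38.08 = 2.339811
ln(C0/C) = 0.85007
t = 0.85007 / 0.034 = 25.00 years

25.00


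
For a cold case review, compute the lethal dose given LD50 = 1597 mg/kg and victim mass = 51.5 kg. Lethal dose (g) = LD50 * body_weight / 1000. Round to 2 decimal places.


Lethal dose calculation:
Lethal dose = LD50 * body_weight / 1000
= 1597 * 51.5 / 1000
= 82245.5 / 1000
= 82.25 g

82.25


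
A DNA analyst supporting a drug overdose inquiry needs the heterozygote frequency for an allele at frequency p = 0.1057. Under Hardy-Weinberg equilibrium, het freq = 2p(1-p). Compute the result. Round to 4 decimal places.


Hardy-Weinberg heterozygote frequency:
q = 1 - p = 1 - 0.1057 = 0.8943
2pq = 2 * 0.1057 * 0.8943 = 0.1891

0.1891


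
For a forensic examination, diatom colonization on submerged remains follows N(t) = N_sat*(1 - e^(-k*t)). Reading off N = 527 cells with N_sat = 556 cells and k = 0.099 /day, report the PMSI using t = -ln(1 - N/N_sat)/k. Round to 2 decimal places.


PMSI from diatom colonization curve:
N / N_sat = 527 / 556 = 0.947842
1 - N/N_sat = 0.052158
ln(1 - N/N_sat) = -2.953478
t = -ln(1 - N/N_sat) / k = -(-2.953478) / 0.099 = 29.83 days

29.83


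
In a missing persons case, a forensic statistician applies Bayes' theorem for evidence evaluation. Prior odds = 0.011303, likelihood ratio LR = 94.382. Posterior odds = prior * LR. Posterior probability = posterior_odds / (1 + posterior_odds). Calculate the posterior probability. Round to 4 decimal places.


Bayesian evidence evaluation:
Posterior odds = prior_odds * LR = 0.011303 * 94.382 = 1.0668
Posterior probability = posterior_odds / (1 + posterior_odds)
= 1.0668 / (1 + 1.0668)
= 1.0668 / 2.0668
= 0.5162

0.5162


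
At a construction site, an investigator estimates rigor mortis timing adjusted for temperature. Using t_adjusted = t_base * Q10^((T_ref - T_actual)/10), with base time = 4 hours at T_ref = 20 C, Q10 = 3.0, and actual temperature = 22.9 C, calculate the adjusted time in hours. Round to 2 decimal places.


Rigor mortis time adjustment:
Exponent = (T_ref - T_actual) / 10 = (20 - 22.9) / 10 = -0.29
Q10 factor = 3.0^-0.29 = 0.72717
t_adjusted = 4 * 0.72717 = 2.91 hours

2.91


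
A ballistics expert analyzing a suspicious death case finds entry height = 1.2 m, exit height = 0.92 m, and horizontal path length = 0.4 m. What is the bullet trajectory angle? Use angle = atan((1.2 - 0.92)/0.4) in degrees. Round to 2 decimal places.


Bullet trajectory angle:
Height difference = 1.2 - 0.92 = 0.28 m
angle = atan(0.28 / 0.4)
angle = atan(0.7)
angle = 34.99 degrees

34.99


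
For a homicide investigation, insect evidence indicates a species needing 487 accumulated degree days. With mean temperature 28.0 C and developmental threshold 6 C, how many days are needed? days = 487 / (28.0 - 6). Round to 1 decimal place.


Insect development time:
Effective temperature = avg_temp - T_base = 28.0 - 6 = 22.0 C
Days = ADD / effective_temp = 487 / 22.0 = 22.1 days

22.1


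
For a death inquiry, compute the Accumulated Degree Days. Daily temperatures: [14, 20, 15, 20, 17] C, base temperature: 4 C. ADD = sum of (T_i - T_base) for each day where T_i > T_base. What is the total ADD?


Computing ADD day by day:
Day 1: max(0, 14 - 4) = 10
Day 2: max(0, 20 - 4) = 16
Day 3: max(0, 15 - 4) = 11
Day 4: max(0, 20 - 4) = 16
Day 5: max(0, 17 - 4) = 13
Total ADD = 66

66


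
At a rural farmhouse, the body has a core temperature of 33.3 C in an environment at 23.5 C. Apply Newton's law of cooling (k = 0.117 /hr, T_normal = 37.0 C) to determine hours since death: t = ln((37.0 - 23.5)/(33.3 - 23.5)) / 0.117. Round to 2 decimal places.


Using Newton's law of cooling:
t = ln((T_normal - T_ambient) / (T_body - T_ambient)) / k
T_normal - T_ambient = 13.5
T_body - T_ambient = 9.8
Ratio = 1.377551
ln(ratio) = 0.320307
t = 0.320307 / 0.117 = 2.74 hours

2.74


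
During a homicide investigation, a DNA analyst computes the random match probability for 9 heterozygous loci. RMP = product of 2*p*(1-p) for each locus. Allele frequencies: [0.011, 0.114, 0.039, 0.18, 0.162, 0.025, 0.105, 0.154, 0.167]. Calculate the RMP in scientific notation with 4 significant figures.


Computing RMP for 9 loci:
Locus 1: 2 * 0.011 * 0.989 = 0.021758
Locus 2: 2 * 0.114 * 0.886 = 0.202008
Locus 3: 2 * 0.039 * 0.961 = 0.074958
Locus 4: 2 * 0.18 * 0.82 = 0.2952
Locus 5: 2 * 0.162 * 0.838 = 0.271512
Locus 6: 2 * 0.025 * 0.975 = 0.04875
Locus 7: 2 * 0.105 * 0.895 = 0.18795
Locus 8: 2 * 0.154 * 0.846 = 0.260568
Locus 9: 2 * 0.167 * 0.833 = 0.278222
RMP = 1.754e-08

1.754e-08
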